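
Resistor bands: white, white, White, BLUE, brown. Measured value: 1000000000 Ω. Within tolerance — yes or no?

White → 9 (first significant figure)
White → 9 (second significant figure)
White → 9 (third significant figure)
Blue → ×10^6 multiplier
Brown → ±1% tolerance
999 × 1000000 = 999000000 Ω
Allowed range: 989010000 Ω to 1008990000 Ω.
1000000000 Ω lies inside that range.

yes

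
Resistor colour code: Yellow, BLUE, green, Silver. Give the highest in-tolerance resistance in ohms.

Yellow → 4 (first significant figure)
Blue → 6 (second significant figure)
Green → ×10^5 multiplier
Silver → ±10% tolerance
46 × 100000 = 4600000 Ω
Highest = 4600000 × (1 + 10/100) = 5060000 Ω.

5060000 Ω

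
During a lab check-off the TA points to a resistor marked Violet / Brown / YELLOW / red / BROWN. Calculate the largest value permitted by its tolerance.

72114 Ω

Violet → 7 (first significant figure)
Brown → 1 (second significant figure)
Yellow → 4 (third significant figure)
Red → ×10^2 multiplier
Brown → ±1% tolerance
714 × 100 = 71400 Ω
Largest = 71400 × (1 + 1/100) = 72114 Ω.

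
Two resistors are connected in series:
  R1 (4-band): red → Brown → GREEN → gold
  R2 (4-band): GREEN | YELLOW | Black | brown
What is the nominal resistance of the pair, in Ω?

2100054 Ω

R1: red, brown → 21; green ×10^5 → 2100000 Ω.
R2: green, yellow → 54; black ×1 → 54 Ω.
Series: 2100000 + 54 = 2100054 Ω.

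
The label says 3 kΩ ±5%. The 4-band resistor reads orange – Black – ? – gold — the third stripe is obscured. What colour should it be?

red

3000 Ω = 30 × 10^2.
The third band is the multiplier, 10^2, which is red.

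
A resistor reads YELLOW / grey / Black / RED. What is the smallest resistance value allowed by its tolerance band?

Yellow → 4 (first significant figure)
Grey → 8 (second significant figure)
Black → ×1 multiplier
Red → ±2% tolerance
48 × 1 = 48 Ω
Smallest = 48 × (1 − 2/100) = 47.04 Ω.

47.04 Ω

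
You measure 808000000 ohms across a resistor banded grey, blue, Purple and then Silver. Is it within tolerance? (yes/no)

Grey → 8 (first significant figure)
Blue → 6 (second significant figure)
Violet → ×10^7 multiplier
Silver → ±10% tolerance
86 × 10000000 = 860000000 Ω
Allowed range: 774000000 Ω to 946000000 Ω.
808000000 ohms lies inside that range.

yes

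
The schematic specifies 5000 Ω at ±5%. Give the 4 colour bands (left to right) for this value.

5000 Ω = 50 × 10^2.
5 → green
0 → black
Multiplier 10^2 → red.
±5% tolerance → gold.

green, black, red, gold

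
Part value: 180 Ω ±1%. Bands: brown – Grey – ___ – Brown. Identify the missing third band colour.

brown

180 Ω = 18 × 10^1.
The third band is the multiplier, 10^1, which is brown.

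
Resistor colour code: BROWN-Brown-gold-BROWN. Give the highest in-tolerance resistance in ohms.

Brown → 1 (first significant figure)
Brown → 1 (second significant figure)
Gold → ×0.1 multiplier
Brown → ±1% tolerance
11 × 0.1 = 1.1 Ω
Highest = 1.1 × (1 + 1/100) = 1.111 Ω.

1.111 Ω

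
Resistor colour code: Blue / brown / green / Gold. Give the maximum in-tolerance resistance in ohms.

Blue → 6 (first significant figure)
Brown → 1 (second significant figure)
Green → ×10^5 multiplier
Gold → ±5% tolerance
61 × 100000 = 6100000 Ω
Maximum = 6100000 × (1 + 5/100) = 6405000 Ω.

6405000 Ω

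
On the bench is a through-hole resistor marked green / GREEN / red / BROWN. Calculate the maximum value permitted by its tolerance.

Green → 5 (first significant figure)
Green → 5 (second significant figure)
Red → ×10^2 multiplier
Brown → ±1% tolerance
55 × 100 = 5500 Ω
Maximum = 5500 × (1 + 1/100) = 5555 Ω.

5555 Ω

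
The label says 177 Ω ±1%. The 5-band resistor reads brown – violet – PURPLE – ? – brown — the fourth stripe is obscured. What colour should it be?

177 Ω = 177 × 10^0.
The fourth band is the multiplier, 10^0, which is black.

black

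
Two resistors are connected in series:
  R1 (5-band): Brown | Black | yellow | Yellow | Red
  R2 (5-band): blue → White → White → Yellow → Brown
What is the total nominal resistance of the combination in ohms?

R1: brown, black, yellow → 104; yellow ×10^4 → 1040000 Ω.
R2: blue, white, white → 699; yellow ×10^4 → 6990000 Ω.
Series: 1040000 + 6990000 = 8030000 Ω.

8030000 Ω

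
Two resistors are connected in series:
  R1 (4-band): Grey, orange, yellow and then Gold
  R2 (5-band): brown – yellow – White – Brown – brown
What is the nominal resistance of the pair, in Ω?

R1: grey, orange → 83; yellow ×10^4 → 830000 Ω.
R2: brown, yellow, white → 149; brown ×10 → 1490 Ω.
Series: 830000 + 1490 = 831490 Ω.

831490 Ω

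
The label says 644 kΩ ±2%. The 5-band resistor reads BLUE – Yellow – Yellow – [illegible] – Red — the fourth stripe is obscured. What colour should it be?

orange

644000 Ω = 644 × 10^3.
The fourth band is the multiplier, 10^3, which is orange.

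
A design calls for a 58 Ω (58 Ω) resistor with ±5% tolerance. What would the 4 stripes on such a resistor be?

green, grey, black, gold

58 Ω = 58 × 10^0.
5 → green
8 → grey
Multiplier 10^0 → black.
±5% tolerance → gold.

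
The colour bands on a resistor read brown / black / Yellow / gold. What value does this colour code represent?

100000 Ω

Brown → 1 (first significant figure)
Black → 0 (second significant figure)
Yellow → ×10^4 multiplier
10 × 10000 = 100000 Ω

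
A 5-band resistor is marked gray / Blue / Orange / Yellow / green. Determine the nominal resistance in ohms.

8630000 Ω

Grey → 8 (first significant figure)
Blue → 6 (second significant figure)
Orange → 3 (third significant figure)
Yellow → ×10^4 multiplier
863 × 10000 = 8630000 Ω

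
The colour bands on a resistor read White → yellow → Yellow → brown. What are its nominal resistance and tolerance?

White → 9 (first significant figure)
Yellow → 4 (second significant figure)
Yellow → ×10^4 multiplier
Brown → ±1% tolerance
94 × 10000 = 940000 Ω

940000 Ω ±1%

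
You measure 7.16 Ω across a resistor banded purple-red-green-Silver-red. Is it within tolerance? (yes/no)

Violet → 7 (first significant figure)
Red → 2 (second significant figure)
Green → 5 (third significant figure)
Silver → ×0.01 multiplier
Red → ±2% tolerance
725 × 0.01 = 7.25 Ω
Allowed range: 7.105 Ω to 7.395 Ω.
7.16 Ω lies inside that range.

yes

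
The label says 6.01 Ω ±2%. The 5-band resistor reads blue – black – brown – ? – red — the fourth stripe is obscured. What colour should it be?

silver

6.01 Ω = 601 × 10^-2.
The fourth band is the multiplier, 10^-2, which is silver.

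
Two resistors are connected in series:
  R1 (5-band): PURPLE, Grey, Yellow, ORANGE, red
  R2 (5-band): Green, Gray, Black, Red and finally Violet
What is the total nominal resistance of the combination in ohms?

R1: violet, grey, yellow → 784; orange ×10^3 → 784000 Ω.
R2: green, grey, black → 580; red ×10^2 → 58000 Ω.
Series: 784000 + 58000 = 842000 Ω.

842000 Ω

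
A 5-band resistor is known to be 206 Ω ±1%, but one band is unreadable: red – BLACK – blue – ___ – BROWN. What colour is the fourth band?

206 Ω = 206 × 10^0.
The fourth band is the multiplier, 10^0, which is black.

black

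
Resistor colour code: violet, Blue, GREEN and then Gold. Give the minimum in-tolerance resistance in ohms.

7220000 Ω

Violet → 7 (first significant figure)
Blue → 6 (second significant figure)
Green → ×10^5 multiplier
Gold → ±5% tolerance
76 × 100000 = 7600000 Ω
Minimum = 7600000 × (1 − 5/100) = 7220000 Ω.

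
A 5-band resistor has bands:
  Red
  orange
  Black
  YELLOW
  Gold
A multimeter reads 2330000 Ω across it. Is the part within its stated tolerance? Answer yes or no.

yes

Red → 2 (first significant figure)
Orange → 3 (second significant figure)
Black → 0 (third significant figure)
Yellow → ×10^4 multiplier
Gold → ±5% tolerance
230 × 10000 = 2300000 Ω
Allowed range: 2185000 Ω to 2415000 Ω.
2330000 Ω lies inside that range.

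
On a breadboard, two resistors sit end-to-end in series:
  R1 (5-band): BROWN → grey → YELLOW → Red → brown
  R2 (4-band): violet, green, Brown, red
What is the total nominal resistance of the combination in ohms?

19150 Ω

R1: brown, grey, yellow → 184; red ×10^2 → 18400 Ω.
R2: violet, green → 75; brown ×10 → 750 Ω.
Series: 18400 + 750 = 19150 Ω.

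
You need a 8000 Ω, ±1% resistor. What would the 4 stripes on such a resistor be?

grey, black, red, brown

8000 Ω = 80 × 10^2.
8 → grey
0 → black
Multiplier 10^2 → red.
±1% tolerance → brown.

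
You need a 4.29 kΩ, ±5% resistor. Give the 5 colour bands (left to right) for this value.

4290 Ω = 429 × 10^1.
4 → yellow
2 → red
9 → white
Multiplier 10^1 → brown.
±5% tolerance → gold.

yellow, red, white, brown, gold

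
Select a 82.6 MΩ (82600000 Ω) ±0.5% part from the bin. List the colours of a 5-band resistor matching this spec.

grey, red, blue, green, green

82600000 Ω = 826 × 10^5.
8 → grey
2 → red
6 → blue
Multiplier 10^5 → green.
±0.5% tolerance → green.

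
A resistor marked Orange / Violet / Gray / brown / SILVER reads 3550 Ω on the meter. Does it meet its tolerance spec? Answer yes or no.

Orange → 3 (first significant figure)
Violet → 7 (second significant figure)
Grey → 8 (third significant figure)
Brown → ×10 multiplier
Silver → ±10% tolerance
378 × 10 = 3780 Ω
Allowed range: 3402 Ω to 4158 Ω.
3550 Ω lies inside that range.

yes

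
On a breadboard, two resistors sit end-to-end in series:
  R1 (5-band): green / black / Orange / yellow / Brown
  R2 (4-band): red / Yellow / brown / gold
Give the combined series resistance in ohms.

R1: green, black, orange → 503; yellow ×10^4 → 5030000 Ω.
R2: red, yellow → 24; brown ×10 → 240 Ω.
Series: 5030000 + 240 = 5030240 Ω.

5030240 Ω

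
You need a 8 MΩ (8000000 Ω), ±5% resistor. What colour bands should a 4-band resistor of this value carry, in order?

8000000 Ω = 80 × 10^5.
8 → grey
0 → black
Multiplier 10^5 → green.
±5% tolerance → gold.

grey, black, green, gold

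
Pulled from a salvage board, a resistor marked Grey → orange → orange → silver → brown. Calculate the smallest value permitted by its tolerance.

Grey → 8 (first significant figure)
Orange → 3 (second significant figure)
Orange → 3 (third significant figure)
Silver → ×0.01 multiplier
Brown → ±1% tolerance
833 × 0.01 = 8.33 Ω
Smallest = 8.33 × (1 − 1/100) = 8.2467 Ω.

8.2467 Ω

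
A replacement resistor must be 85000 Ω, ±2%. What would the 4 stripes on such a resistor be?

85000 Ω = 85 × 10^3.
8 → grey
5 → green
Multiplier 10^3 → orange.
±2% tolerance → red.

grey, green, orange, red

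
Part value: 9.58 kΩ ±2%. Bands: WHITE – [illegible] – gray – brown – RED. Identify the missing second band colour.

green

9580 Ω = 958 × 10^1.
The second band gives digit 5 of the significand, and 5 is green.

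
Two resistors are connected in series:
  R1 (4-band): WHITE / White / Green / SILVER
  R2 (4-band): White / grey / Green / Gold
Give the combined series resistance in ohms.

R1: white, white → 99; green ×10^5 → 9900000 Ω.
R2: white, grey → 98; green ×10^5 → 9800000 Ω.
Series: 9900000 + 9800000 = 19700000 Ω.

19700000 Ω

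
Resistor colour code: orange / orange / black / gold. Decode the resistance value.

Orange → 3 (first significant figure)
Orange → 3 (second significant figure)
Black → ×1 multiplier
33 × 1 = 33 Ω

33 Ω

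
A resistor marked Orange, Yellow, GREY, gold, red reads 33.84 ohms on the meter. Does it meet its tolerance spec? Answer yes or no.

Orange → 3 (first significant figure)
Yellow → 4 (second significant figure)
Grey → 8 (third significant figure)
Gold → ×0.1 multiplier
Red → ±2% tolerance
348 × 0.1 = 34.8 Ω
Allowed range: 34.104 Ω to 35.496 Ω.
33.84 ohms lies outside that range.

no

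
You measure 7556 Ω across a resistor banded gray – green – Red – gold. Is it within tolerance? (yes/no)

Grey → 8 (first significant figure)
Green → 5 (second significant figure)
Red → ×10^2 multiplier
Gold → ±5% tolerance
85 × 100 = 8500 Ω
Allowed range: 8075 Ω to 8925 Ω.
7556 Ω lies outside that range.

no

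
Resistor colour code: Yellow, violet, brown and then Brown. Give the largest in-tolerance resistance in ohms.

474.7 Ω

Yellow → 4 (first significant figure)
Violet → 7 (second significant figure)
Brown → ×10 multiplier
Brown → ±1% tolerance
47 × 10 = 470 Ω
Largest = 470 × (1 + 1/100) = 474.7 Ω.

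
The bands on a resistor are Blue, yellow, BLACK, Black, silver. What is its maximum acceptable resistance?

Blue → 6 (first significant figure)
Yellow → 4 (second significant figure)
Black → 0 (third significant figure)
Black → ×1 multiplier
Silver → ±10% tolerance
640 × 1 = 640 Ω
Maximum = 640 × (1 + 10/100) = 704 Ω.

704 Ω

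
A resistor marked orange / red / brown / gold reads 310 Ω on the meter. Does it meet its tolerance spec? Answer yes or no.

yes

Orange → 3 (first significant figure)
Red → 2 (second significant figure)
Brown → ×10 multiplier
Gold → ±5% tolerance
32 × 10 = 320 Ω
Allowed range: 304 Ω to 336 Ω.
310 Ω lies inside that range.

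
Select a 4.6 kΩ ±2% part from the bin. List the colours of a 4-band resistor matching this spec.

yellow, blue, red, red

4600 Ω = 46 × 10^2.
4 → yellow
6 → blue
Multiplier 10^2 → red.
±2% tolerance → red.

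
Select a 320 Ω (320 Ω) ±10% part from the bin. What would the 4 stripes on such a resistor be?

320 Ω = 32 × 10^1.
3 → orange
2 → red
Multiplier 10^1 → brown.
±10% tolerance → silver.

orange, red, brown, silver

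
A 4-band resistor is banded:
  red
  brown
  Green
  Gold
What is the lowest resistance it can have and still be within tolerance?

Red → 2 (first significant figure)
Brown → 1 (second significant figure)
Green → ×10^5 multiplier
Gold → ±5% tolerance
21 × 100000 = 2100000 Ω
Lowest = 2100000 × (1 − 5/100) = 1995000 Ω.

1995000 Ω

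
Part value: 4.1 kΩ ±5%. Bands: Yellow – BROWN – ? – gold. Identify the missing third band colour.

4100 Ω = 41 × 10^2.
The third band is the multiplier, 10^2, which is red.

red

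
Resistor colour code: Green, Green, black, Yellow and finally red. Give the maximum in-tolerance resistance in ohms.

5610000 Ω

Green → 5 (first significant figure)
Green → 5 (second significant figure)
Black → 0 (third significant figure)
Yellow → ×10^4 multiplier
Red → ±2% tolerance
550 × 10000 = 5500000 Ω
Maximum = 5500000 × (1 + 2/100) = 5610000 Ω.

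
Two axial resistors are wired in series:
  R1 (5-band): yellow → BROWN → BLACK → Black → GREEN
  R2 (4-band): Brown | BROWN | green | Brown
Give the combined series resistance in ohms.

1100410 Ω

R1: yellow, brown, black → 410; black ×1 → 410 Ω.
R2: brown, brown → 11; green ×10^5 → 1100000 Ω.
Series: 410 + 1100000 = 1100410 Ω.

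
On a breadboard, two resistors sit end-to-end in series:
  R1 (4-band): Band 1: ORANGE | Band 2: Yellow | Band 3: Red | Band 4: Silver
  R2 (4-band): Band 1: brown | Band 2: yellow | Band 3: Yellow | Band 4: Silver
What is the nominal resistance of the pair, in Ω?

R1: orange, yellow → 34; red ×10^2 → 3400 Ω.
R2: brown, yellow → 14; yellow ×10^4 → 140000 Ω.
Series: 3400 + 140000 = 143400 Ω.

143400 Ω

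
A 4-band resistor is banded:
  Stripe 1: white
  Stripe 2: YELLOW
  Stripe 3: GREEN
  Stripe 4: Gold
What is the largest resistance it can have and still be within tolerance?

White → 9 (first significant figure)
Yellow → 4 (second significant figure)
Green → ×10^5 multiplier
Gold → ±5% tolerance
94 × 100000 = 9400000 Ω
Largest = 9400000 × (1 + 5/100) = 9870000 Ω.

9870000 Ω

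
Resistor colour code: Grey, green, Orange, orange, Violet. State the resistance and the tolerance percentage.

853000 Ω ±0.1%

Grey → 8 (first significant figure)
Green → 5 (second significant figure)
Orange → 3 (third significant figure)
Orange → ×10^3 multiplier
Violet → ±0.1% tolerance
853 × 1000 = 853000 Ω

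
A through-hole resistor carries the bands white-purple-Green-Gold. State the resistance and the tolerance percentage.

White → 9 (first significant figure)
Violet → 7 (second significant figure)
Green → ×10^5 multiplier
Gold → ±5% tolerance
97 × 100000 = 9700000 Ω

9700000 Ω ±5%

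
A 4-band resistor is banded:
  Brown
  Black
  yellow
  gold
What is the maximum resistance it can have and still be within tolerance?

105000 Ω

Brown → 1 (first significant figure)
Black → 0 (second significant figure)
Yellow → ×10^4 multiplier
Gold → ±5% tolerance
10 × 10000 = 100000 Ω
Maximum = 100000 × (1 + 5/100) = 105000 Ω.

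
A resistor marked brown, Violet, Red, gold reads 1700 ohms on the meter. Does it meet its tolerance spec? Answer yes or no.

yes

Brown → 1 (first significant figure)
Violet → 7 (second significant figure)
Red → ×10^2 multiplier
Gold → ±5% tolerance
17 × 100 = 1700 Ω
Allowed range: 1615 Ω to 1785 Ω.
1700 ohms lies inside that range.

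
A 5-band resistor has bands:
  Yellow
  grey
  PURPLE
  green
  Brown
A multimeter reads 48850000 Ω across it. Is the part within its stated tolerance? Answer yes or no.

yes

Yellow → 4 (first significant figure)
Grey → 8 (second significant figure)
Violet → 7 (third significant figure)
Green → ×10^5 multiplier
Brown → ±1% tolerance
487 × 100000 = 48700000 Ω
Allowed range: 48213000 Ω to 49187000 Ω.
48850000 Ω lies inside that range.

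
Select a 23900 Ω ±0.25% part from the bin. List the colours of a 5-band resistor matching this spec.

red, orange, white, red, blue

23900 Ω = 239 × 10^2.
2 → red
3 → orange
9 → white
Multiplier 10^2 → red.
±0.25% tolerance → blue.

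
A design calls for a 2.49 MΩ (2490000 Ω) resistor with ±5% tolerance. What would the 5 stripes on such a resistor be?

red, yellow, white, yellow, gold

2490000 Ω = 249 × 10^4.
2 → red
4 → yellow
9 → white
Multiplier 10^4 → yellow.
±5% tolerance → gold.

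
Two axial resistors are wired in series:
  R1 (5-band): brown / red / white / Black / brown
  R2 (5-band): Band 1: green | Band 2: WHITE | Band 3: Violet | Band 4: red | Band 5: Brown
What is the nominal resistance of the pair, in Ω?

R1: brown, red, white → 129; black ×1 → 129 Ω.
R2: green, white, violet → 597; red ×10^2 → 59700 Ω.
Series: 129 + 59700 = 59829 Ω.

59829 Ω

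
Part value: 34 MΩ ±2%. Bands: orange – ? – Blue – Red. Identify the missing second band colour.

34000000 Ω = 34 × 10^6.
The second band gives digit 4 of the significand, and 4 is yellow.

yellow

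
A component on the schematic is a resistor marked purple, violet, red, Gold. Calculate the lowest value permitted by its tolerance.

7315 Ω

Violet → 7 (first significant figure)
Violet → 7 (second significant figure)
Red → ×10^2 multiplier
Gold → ±5% tolerance
77 × 100 = 7700 Ω
Lowest = 7700 × (1 − 5/100) = 7315 Ω.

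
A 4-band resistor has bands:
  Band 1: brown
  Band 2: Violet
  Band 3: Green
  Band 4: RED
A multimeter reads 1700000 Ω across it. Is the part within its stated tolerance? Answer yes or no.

Brown → 1 (first significant figure)
Violet → 7 (second significant figure)
Green → ×10^5 multiplier
Red → ±2% tolerance
17 × 100000 = 1700000 Ω
Allowed range: 1666000 Ω to 1734000 Ω.
1700000 Ω lies inside that range.

yes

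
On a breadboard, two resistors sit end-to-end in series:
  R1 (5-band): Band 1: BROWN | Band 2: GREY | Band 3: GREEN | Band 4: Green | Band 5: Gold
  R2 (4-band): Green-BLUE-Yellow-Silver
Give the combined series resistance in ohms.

R1: brown, grey, green → 185; green ×10^5 → 18500000 Ω.
R2: green, blue → 56; yellow ×10^4 → 560000 Ω.
Series: 18500000 + 560000 = 19060000 Ω.

19060000 Ω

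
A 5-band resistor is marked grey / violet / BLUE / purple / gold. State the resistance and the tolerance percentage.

8760000000 Ω ±5%

Grey → 8 (first significant figure)
Violet → 7 (second significant figure)
Blue → 6 (third significant figure)
Violet → ×10^7 multiplier
Gold → ±5% tolerance
876 × 10000000 = 8760000000 Ω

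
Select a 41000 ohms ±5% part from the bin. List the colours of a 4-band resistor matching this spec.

yellow, brown, orange, gold

41000 Ω = 41 × 10^3.
4 → yellow
1 → brown
Multiplier 10^3 → orange.
±5% tolerance → gold.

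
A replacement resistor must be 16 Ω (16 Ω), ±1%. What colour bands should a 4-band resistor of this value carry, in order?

brown, blue, black, brown

16 Ω = 16 × 10^0.
1 → brown
6 → blue
Multiplier 10^0 → black.
±1% tolerance → brown.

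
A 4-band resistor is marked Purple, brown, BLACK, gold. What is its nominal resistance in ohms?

Violet → 7 (first significant figure)
Brown → 1 (second significant figure)
Black → ×1 multiplier
71 × 1 = 71 Ω

71 Ω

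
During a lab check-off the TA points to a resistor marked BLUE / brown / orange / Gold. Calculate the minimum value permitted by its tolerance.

Blue → 6 (first significant figure)
Brown → 1 (second significant figure)
Orange → ×10^3 multiplier
Gold → ±5% tolerance
61 × 1000 = 61000 Ω
Minimum = 61000 × (1 − 5/100) = 57950 Ω.

57950 Ω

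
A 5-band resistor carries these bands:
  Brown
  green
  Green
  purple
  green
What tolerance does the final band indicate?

±0.5%

The last band, green, is the tolerance band.
Green corresponds to ±0.5%.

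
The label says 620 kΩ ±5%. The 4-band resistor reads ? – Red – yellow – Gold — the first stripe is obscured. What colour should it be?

blue

620000 Ω = 62 × 10^4.
The first band gives digit 6 of the significand, and 6 is blue.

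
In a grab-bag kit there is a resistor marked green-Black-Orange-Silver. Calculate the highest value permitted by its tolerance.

Green → 5 (first significant figure)
Black → 0 (second significant figure)
Orange → ×10^3 multiplier
Silver → ±10% tolerance
50 × 1000 = 50000 Ω
Highest = 50000 × (1 + 10/100) = 55000 Ω.

55000 Ω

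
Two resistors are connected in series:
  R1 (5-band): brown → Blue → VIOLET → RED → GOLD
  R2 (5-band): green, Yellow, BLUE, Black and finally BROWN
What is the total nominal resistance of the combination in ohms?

R1: brown, blue, violet → 167; red ×10^2 → 16700 Ω.
R2: green, yellow, blue → 546; black ×1 → 546 Ω.
Series: 16700 + 546 = 17246 Ω.

17246 Ω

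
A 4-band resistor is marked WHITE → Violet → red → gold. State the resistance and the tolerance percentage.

9700 Ω ±5%

White → 9 (first significant figure)
Violet → 7 (second significant figure)
Red → ×10^2 multiplier
Gold → ±5% tolerance
97 × 100 = 9700 Ω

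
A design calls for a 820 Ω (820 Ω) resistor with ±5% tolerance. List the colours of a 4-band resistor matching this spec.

820 Ω = 82 × 10^1.
8 → grey
2 → red
Multiplier 10^1 → brown.
±5% tolerance → gold.

grey, red, brown, gold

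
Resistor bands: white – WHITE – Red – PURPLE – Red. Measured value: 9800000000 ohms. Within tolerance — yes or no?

yes

White → 9 (first significant figure)
White → 9 (second significant figure)
Red → 2 (third significant figure)
Violet → ×10^7 multiplier
Red → ±2% tolerance
992 × 10000000 = 9920000000 Ω
Allowed range: 9721600000 Ω to 10118400000 Ω.
9800000000 ohms lies inside that range.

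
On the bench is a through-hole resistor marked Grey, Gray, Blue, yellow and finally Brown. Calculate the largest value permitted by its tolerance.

Grey → 8 (first significant figure)
Grey → 8 (second significant figure)
Blue → 6 (third significant figure)
Yellow → ×10^4 multiplier
Brown → ±1% tolerance
886 × 10000 = 8860000 Ω
Largest = 8860000 × (1 + 1/100) = 8948600 Ω.

8948600 Ω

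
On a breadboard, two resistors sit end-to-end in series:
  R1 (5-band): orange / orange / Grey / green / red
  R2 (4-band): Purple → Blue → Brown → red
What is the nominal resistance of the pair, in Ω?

33800760 Ω

R1: orange, orange, grey → 338; green ×10^5 → 33800000 Ω.
R2: violet, blue → 76; brown ×10 → 760 Ω.
Series: 33800000 + 760 = 33800760 Ω.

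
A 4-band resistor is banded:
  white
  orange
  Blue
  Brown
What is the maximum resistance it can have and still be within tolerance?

93930000 Ω

White → 9 (first significant figure)
Orange → 3 (second significant figure)
Blue → ×10^6 multiplier
Brown → ±1% tolerance
93 × 1000000 = 93000000 Ω
Maximum = 93000000 × (1 + 1/100) = 93930000 Ω.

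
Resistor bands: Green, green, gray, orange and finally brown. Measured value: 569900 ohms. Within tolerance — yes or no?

no

Green → 5 (first significant figure)
Green → 5 (second significant figure)
Grey → 8 (third significant figure)
Orange → ×10^3 multiplier
Brown → ±1% tolerance
558 × 1000 = 558000 Ω
Allowed range: 552420 Ω to 563580 Ω.
569900 ohms lies outside that range.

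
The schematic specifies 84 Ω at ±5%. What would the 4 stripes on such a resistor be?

84 Ω = 84 × 10^0.
8 → grey
4 → yellow
Multiplier 10^0 → black.
±5% tolerance → gold.

grey, yellow, black, gold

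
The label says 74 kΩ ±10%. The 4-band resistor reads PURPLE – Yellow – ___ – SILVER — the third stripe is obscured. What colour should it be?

74000 Ω = 74 × 10^3.
The third band is the multiplier, 10^3, which is orange.

orange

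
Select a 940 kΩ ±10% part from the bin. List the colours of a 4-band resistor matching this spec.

940000 Ω = 94 × 10^4.
9 → white
4 → yellow
Multiplier 10^4 → yellow.
±10% tolerance → silver.

white, yellow, yellow, silver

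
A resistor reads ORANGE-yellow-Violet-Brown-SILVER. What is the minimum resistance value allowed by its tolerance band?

3123 Ω

Orange → 3 (first significant figure)
Yellow → 4 (second significant figure)
Violet → 7 (third significant figure)
Brown → ×10 multiplier
Silver → ±10% tolerance
347 × 10 = 3470 Ω
Minimum = 3470 × (1 − 10/100) = 3123 Ω.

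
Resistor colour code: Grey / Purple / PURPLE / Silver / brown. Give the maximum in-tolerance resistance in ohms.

8.8577 Ω

Grey → 8 (first significant figure)
Violet → 7 (second significant figure)
Violet → 7 (third significant figure)
Silver → ×0.01 multiplier
Brown → ±1% tolerance
877 × 0.01 = 8.77 Ω
Maximum = 8.77 × (1 + 1/100) = 8.8577 Ω.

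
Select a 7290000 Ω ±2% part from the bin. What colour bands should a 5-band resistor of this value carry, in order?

violet, red, white, yellow, red

7290000 Ω = 729 × 10^4.
7 → violet
2 → red
9 → white
Multiplier 10^4 → yellow.
±2% tolerance → red.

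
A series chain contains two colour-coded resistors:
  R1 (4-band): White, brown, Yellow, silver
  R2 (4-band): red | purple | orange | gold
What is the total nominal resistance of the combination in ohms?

R1: white, brown → 91; yellow ×10^4 → 910000 Ω.
R2: red, violet → 27; orange ×10^3 → 27000 Ω.
Series: 910000 + 27000 = 937000 Ω.

937000 Ω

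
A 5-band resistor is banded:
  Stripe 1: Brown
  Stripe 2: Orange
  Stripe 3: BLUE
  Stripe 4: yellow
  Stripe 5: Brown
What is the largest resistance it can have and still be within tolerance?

1373600 Ω

Brown → 1 (first significant figure)
Orange → 3 (second significant figure)
Blue → 6 (third significant figure)
Yellow → ×10^4 multiplier
Brown → ±1% tolerance
136 × 10000 = 1360000 Ω
Largest = 1360000 × (1 + 1/100) = 1373600 Ω.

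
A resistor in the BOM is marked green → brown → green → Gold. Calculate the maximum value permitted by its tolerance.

Green → 5 (first significant figure)
Brown → 1 (second significant figure)
Green → ×10^5 multiplier
Gold → ±5% tolerance
51 × 100000 = 5100000 Ω
Maximum = 5100000 × (1 + 5/100) = 5355000 Ω.

5355000 Ω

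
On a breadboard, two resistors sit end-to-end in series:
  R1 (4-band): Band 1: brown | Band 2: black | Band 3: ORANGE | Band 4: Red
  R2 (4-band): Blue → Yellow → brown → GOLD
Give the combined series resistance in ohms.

R1: brown, black → 10; orange ×10^3 → 10000 Ω.
R2: blue, yellow → 64; brown ×10 → 640 Ω.
Series: 10000 + 640 = 10640 Ω.

10640 Ω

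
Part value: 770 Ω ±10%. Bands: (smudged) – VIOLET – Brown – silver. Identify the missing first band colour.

770 Ω = 77 × 10^1.
The first band gives digit 7 of the significand, and 7 is violet.

violet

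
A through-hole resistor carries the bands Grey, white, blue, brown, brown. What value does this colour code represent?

Grey → 8 (first significant figure)
White → 9 (second significant figure)
Blue → 6 (third significant figure)
Brown → ×10 multiplier
896 × 10 = 8960 Ω

8960 Ω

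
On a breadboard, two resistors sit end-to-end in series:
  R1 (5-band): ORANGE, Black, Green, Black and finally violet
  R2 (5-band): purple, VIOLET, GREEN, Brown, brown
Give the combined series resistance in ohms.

8055 Ω

R1: orange, black, green → 305; black ×1 → 305 Ω.
R2: violet, violet, green → 775; brown ×10 → 7750 Ω.
Series: 305 + 7750 = 8055 Ω.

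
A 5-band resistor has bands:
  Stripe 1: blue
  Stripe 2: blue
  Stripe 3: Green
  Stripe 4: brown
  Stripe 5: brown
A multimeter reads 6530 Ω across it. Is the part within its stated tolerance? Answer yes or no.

Blue → 6 (first significant figure)
Blue → 6 (second significant figure)
Green → 5 (third significant figure)
Brown → ×10 multiplier
Brown → ±1% tolerance
665 × 10 = 6650 Ω
Allowed range: 6583.5 Ω to 6716.5 Ω.
6530 Ω lies outside that range.

no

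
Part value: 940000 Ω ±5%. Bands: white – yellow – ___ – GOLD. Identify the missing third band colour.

940000 Ω = 94 × 10^4.
The third band is the multiplier, 10^4, which is yellow.

yellow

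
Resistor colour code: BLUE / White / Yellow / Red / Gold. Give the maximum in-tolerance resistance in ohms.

72870 Ω

Blue → 6 (first significant figure)
White → 9 (second significant figure)
Yellow → 4 (third significant figure)
Red → ×10^2 multiplier
Gold → ±5% tolerance
694 × 100 = 69400 Ω
Maximum = 69400 × (1 + 5/100) = 72870 Ω.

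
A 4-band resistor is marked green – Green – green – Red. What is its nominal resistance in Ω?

5500000 Ω

Green → 5 (first significant figure)
Green → 5 (second significant figure)
Green → ×10^5 multiplier
55 × 100000 = 5500000 Ω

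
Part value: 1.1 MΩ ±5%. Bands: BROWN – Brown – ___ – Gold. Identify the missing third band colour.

1100000 Ω = 11 × 10^5.
The third band is the multiplier, 10^5, which is green.

green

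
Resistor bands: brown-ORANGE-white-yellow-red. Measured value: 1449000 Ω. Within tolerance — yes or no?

Brown → 1 (first significant figure)
Orange → 3 (second significant figure)
White → 9 (third significant figure)
Yellow → ×10^4 multiplier
Red → ±2% tolerance
139 × 10000 = 1390000 Ω
Allowed range: 1362200 Ω to 1417800 Ω.
1449000 Ω lies outside that range.

no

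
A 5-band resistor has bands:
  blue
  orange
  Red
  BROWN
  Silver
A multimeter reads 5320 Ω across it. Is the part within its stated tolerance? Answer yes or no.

no

Blue → 6 (first significant figure)
Orange → 3 (second significant figure)
Red → 2 (third significant figure)
Brown → ×10 multiplier
Silver → ±10% tolerance
632 × 10 = 6320 Ω
Allowed range: 5688 Ω to 6952 Ω.
5320 Ω lies outside that range.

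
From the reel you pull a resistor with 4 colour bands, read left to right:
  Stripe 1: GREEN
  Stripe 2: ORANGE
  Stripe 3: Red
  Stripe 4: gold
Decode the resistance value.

5300 Ω

Green → 5 (first significant figure)
Orange → 3 (second significant figure)
Red → ×10^2 multiplier
53 × 100 = 5300 Ω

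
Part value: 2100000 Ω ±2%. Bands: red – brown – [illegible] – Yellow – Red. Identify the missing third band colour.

black

2100000 Ω = 210 × 10^4.
The third band gives digit 0 of the significand, and 0 is black.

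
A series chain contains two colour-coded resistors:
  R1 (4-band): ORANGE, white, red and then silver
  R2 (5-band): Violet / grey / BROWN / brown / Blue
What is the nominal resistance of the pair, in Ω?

11710 Ω

R1: orange, white → 39; red ×10^2 → 3900 Ω.
R2: violet, grey, brown → 781; brown ×10 → 7810 Ω.
Series: 3900 + 7810 = 11710 Ω.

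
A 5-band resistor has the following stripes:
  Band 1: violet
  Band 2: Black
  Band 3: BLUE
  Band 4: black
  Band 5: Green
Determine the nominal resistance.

Violet → 7 (first significant figure)
Black → 0 (second significant figure)
Blue → 6 (third significant figure)
Black → ×1 multiplier
706 × 1 = 706 Ω

706 Ω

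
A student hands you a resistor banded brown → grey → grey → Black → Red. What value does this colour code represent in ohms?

188 Ω

Brown → 1 (first significant figure)
Grey → 8 (second significant figure)
Grey → 8 (third significant figure)
Black → ×1 multiplier
188 × 1 = 188 Ω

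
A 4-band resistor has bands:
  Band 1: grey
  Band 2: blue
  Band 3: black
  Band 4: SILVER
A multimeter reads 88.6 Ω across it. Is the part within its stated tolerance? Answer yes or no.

Grey → 8 (first significant figure)
Blue → 6 (second significant figure)
Black → ×1 multiplier
Silver → ±10% tolerance
86 × 1 = 86 Ω
Allowed range: 77.4 Ω to 94.6 Ω.
88.6 Ω lies inside that range.

yes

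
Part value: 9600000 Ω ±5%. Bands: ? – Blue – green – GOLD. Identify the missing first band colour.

9600000 Ω = 96 × 10^5.
The first band gives digit 9 of the significand, and 9 is white.

white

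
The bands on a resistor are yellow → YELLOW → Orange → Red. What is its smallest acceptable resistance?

43120 Ω

Yellow → 4 (first significant figure)
Yellow → 4 (second significant figure)
Orange → ×10^3 multiplier
Red → ±2% tolerance
44 × 1000 = 44000 Ω
Smallest = 44000 × (1 − 2/100) = 43120 Ω.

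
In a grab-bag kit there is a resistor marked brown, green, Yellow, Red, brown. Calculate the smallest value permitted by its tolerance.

Brown → 1 (first significant figure)
Green → 5 (second significant figure)
Yellow → 4 (third significant figure)
Red → ×10^2 multiplier
Brown → ±1% tolerance
154 × 100 = 15400 Ω
Smallest = 15400 × (1 − 1/100) = 15246 Ω.

15246 Ω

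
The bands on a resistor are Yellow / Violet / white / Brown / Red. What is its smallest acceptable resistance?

Yellow → 4 (first significant figure)
Violet → 7 (second significant figure)
White → 9 (third significant figure)
Brown → ×10 multiplier
Red → ±2% tolerance
479 × 10 = 4790 Ω
Smallest = 4790 × (1 − 2/100) = 4694.2 Ω.

4694.2 Ω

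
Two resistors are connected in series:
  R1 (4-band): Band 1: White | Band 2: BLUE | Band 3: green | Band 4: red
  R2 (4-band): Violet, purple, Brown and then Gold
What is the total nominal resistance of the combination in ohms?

9600770 Ω

R1: white, blue → 96; green ×10^5 → 9600000 Ω.
R2: violet, violet → 77; brown ×10 → 770 Ω.
Series: 9600000 + 770 = 9600770 Ω.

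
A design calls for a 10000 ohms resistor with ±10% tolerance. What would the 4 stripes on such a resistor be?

10000 Ω = 10 × 10^3.
1 → brown
0 → black
Multiplier 10^3 → orange.
±10% tolerance → silver.

brown, black, orange, silver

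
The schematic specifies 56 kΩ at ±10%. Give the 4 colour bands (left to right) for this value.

green, blue, orange, silver

56000 Ω = 56 × 10^3.
5 → green
6 → blue
Multiplier 10^3 → orange.
±10% tolerance → silver.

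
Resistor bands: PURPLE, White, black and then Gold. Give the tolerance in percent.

±5%

The last band, gold, is the tolerance band.
Gold corresponds to ±5%.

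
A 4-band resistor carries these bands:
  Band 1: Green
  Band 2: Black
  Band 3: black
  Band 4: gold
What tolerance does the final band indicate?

The last band, gold, is the tolerance band.
Gold corresponds to ±5%.

±5%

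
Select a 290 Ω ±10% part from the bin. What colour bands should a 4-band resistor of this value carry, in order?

red, white, brown, silver

290 Ω = 29 × 10^1.
2 → red
9 → white
Multiplier 10^1 → brown.
±10% tolerance → silver.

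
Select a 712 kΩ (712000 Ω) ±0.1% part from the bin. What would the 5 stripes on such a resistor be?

712000 Ω = 712 × 10^3.
7 → violet
1 → brown
2 → red
Multiplier 10^3 → orange.
±0.1% tolerance → violet.

violet, brown, red, orange, violet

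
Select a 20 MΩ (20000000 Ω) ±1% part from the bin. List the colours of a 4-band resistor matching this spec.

20000000 Ω = 20 × 10^6.
2 → red
0 → black
Multiplier 10^6 → blue.
±1% tolerance → brown.

red, black, blue, brown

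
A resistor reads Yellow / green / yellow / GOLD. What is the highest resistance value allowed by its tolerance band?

Yellow → 4 (first significant figure)
Green → 5 (second significant figure)
Yellow → ×10^4 multiplier
Gold → ±5% tolerance
45 × 10000 = 450000 Ω
Highest = 450000 × (1 + 5/100) = 472500 Ω.

472500 Ω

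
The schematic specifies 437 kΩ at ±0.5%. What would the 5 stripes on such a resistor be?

yellow, orange, violet, orange, green

437000 Ω = 437 × 10^3.
4 → yellow
3 → orange
7 → violet
Multiplier 10^3 → orange.
±0.5% tolerance → green.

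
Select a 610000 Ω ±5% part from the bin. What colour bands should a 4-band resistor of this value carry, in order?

610000 Ω = 61 × 10^4.
6 → blue
1 → brown
Multiplier 10^4 → yellow.
±5% tolerance → gold.

blue, brown, yellow, gold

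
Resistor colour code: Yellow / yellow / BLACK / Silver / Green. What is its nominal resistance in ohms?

4.4 Ω

Yellow → 4 (first significant figure)
Yellow → 4 (second significant figure)
Black → 0 (third significant figure)
Silver → ×0.01 multiplier
440 × 0.01 = 4.4 Ω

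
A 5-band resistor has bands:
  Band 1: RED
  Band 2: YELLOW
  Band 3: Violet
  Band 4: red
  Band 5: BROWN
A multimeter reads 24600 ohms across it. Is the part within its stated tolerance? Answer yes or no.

Red → 2 (first significant figure)
Yellow → 4 (second significant figure)
Violet → 7 (third significant figure)
Red → ×10^2 multiplier
Brown → ±1% tolerance
247 × 100 = 24700 Ω
Allowed range: 24453 Ω to 24947 Ω.
24600 ohms lies inside that range.

yes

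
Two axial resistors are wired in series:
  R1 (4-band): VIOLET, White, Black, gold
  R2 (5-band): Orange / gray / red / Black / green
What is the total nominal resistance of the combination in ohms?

R1: violet, white → 79; black ×1 → 79 Ω.
R2: orange, grey, red → 382; black ×1 → 382 Ω.
Series: 79 + 382 = 461 Ω.

461 Ω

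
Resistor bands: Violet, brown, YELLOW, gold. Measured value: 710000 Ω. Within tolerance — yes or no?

Violet → 7 (first significant figure)
Brown → 1 (second significant figure)
Yellow → ×10^4 multiplier
Gold → ±5% tolerance
71 × 10000 = 710000 Ω
Allowed range: 674500 Ω to 745500 Ω.
710000 Ω lies inside that range.

yes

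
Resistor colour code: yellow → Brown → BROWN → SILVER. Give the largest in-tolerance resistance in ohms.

Yellow → 4 (first significant figure)
Brown → 1 (second significant figure)
Brown → ×10 multiplier
Silver → ±10% tolerance
41 × 10 = 410 Ω
Largest = 410 × (1 + 10/100) = 451 Ω.

451 Ω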